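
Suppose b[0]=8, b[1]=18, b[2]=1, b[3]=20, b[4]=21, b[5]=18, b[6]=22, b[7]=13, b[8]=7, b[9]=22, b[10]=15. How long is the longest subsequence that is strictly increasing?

5

Track the smallest tail for each achievable length (strict):
8 → extends → [8]
18 → extends → [8, 18]
1 → replaces 8 → [1, 18]
20 → extends → [1, 18, 20]
21 → extends → [1, 18, 20, 21]
18 → already a tail → [1, 18, 20, 21]
22 → extends → [1, 18, 20, 21, 22]
13 → replaces 18 → [1, 13, 20, 21, 22]
7 → replaces 13 → [1, 7, 20, 21, 22]
22 → already a tail → [1, 7, 20, 21, 22]
15 → replaces 20 → [1, 7, 15, 21, 22]
Five tails, so the longest strictly increasing subsequence has length 5 (e.g. 8, 18, 20, 21, 22).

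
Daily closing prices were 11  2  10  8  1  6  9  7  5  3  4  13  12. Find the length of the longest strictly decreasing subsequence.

Negate each value so 'decreasing' becomes 'increasing', then run patience tails on the negated sequence:
-11 → extends → [-11]
-2 → extends → [-11, -2]
-10 → replaces -2 → [-11, -10]
-8 → extends → [-11, -10, -8]
-1 → extends → [-11, -10, -8, -1]
-6 → replaces -1 → [-11, -10, -8, -6]
-9 → replaces -8 → [-11, -10, -9, -6]
-7 → replaces -6 → [-11, -10, -9, -7]
-5 → extends → [-11, -10, -9, -7, -5]
-3 → extends → [-11, -10, -9, -7, -5, -3]
-4 → replaces -3 → [-11, -10, -9, -7, -5, -4]
-13 → replaces -11 → [-13, -10, -9, -7, -5, -4]
-12 → replaces -10 → [-13, -12, -9, -7, -5, -4]
Six tails, so the longest strictly decreasing subsequence of the original has length 6.

6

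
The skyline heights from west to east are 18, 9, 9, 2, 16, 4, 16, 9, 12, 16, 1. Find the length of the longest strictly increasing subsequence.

5

Let dp[i] be the length of the longest such subsequence ending at index i:
i:      1  2  3  4  5  6  7  8  9 10 11
a[i]:  18  9  9  2 16  4 16  9 12 16  1
dp:     1  1  1  1  2  2  3  3  4  5  1
Maximum dp value is 5.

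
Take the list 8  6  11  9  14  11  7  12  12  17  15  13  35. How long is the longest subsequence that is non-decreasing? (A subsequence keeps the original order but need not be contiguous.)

7

Let dp[i] be the length of the longest such subsequence ending at index i:
i:      1  2  3  4  5  6  7  8  9 10 11 12 13
a[i]:   8  6 11  9 14 11  7 12 12 17 15 13 35
dp:     1  1  2  2  3  3  2  4  5  6  6  6  7
Maximum dp value is 7.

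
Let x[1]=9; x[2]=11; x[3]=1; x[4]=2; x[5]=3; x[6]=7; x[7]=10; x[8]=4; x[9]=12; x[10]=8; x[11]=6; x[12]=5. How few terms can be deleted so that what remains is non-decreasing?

Fewest deletions = n − (longest non-decreasing subsequence).
Patience tails:
9 → extends → [9]
11 → extends → [9, 11]
1 → replaces 9 → [1, 11]
2 → replaces 11 → [1, 2]
3 → extends → [1, 2, 3]
7 → extends → [1, 2, 3, 7]
10 → extends → [1, 2, 3, 7, 10]
4 → replaces 7 → [1, 2, 3, 4, 10]
12 → extends → [1, 2, 3, 4, 10, 12]
8 → replaces 10 → [1, 2, 3, 4, 8, 12]
6 → replaces 8 → [1, 2, 3, 4, 6, 12]
5 → replaces 6 → [1, 2, 3, 4, 5, 12]
Longest non-decreasing subsequence has length 6, so deletions = 12 − 6 = 6.

6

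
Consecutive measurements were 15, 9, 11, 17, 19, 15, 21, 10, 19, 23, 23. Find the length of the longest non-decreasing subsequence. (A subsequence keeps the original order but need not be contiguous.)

7

Track the smallest tail for each achievable length (allowing ties):
15 → extends → [15]
9 → replaces 15 → [9]
11 → extends → [9, 11]
17 → extends → [9, 11, 17]
19 → extends → [9, 11, 17, 19]
15 → replaces 17 → [9, 11, 15, 19]
21 → extends → [9, 11, 15, 19, 21]
10 → replaces 11 → [9, 10, 15, 19, 21]
19 → replaces 21 → [9, 10, 15, 19, 19]
23 → extends → [9, 10, 15, 19, 19, 23]
23 → extends → [9, 10, 15, 19, 19, 23, 23]
Seven tails, so the longest non-decreasing subsequence has length 7 (e.g. 9, 11, 17, 19, 21, 23, 23).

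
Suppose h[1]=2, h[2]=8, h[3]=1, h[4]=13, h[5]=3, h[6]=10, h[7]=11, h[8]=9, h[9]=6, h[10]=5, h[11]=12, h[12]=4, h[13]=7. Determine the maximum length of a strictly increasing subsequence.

Track the smallest tail for each achievable length (strict):
2 → extends → [2]
8 → extends → [2, 8]
1 → replaces 2 → [1, 8]
13 → extends → [1, 8, 13]
3 → replaces 8 → [1, 3, 13]
10 → replaces 13 → [1, 3, 10]
11 → extends → [1, 3, 10, 11]
9 → replaces 10 → [1, 3, 9, 11]
6 → replaces 9 → [1, 3, 6, 11]
5 → replaces 6 → [1, 3, 5, 11]
12 → extends → [1, 3, 5, 11, 12]
4 → replaces 5 → [1, 3, 4, 11, 12]
7 → replaces 11 → [1, 3, 4, 7, 12]
Five tails, so the longest strictly increasing subsequence has length 5 (e.g. 2, 8, 10, 11, 12).

5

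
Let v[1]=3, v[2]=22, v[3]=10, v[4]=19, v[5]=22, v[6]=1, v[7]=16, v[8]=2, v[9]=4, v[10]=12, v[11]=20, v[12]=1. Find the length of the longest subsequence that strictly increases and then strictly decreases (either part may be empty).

inc[i] = longest strictly increasing subsequence ending at i; dec[i] = longest strictly decreasing subsequence starting at i:
i:      1  2  3  4  5  6  7  8  9 10 11 12
v[i]:   3 22 10 19 22  1 16  2  4 12 20  1
inc:    1  2  2  3  4  1  3  2  3  4  5  1
dec:    3  5  3  4  4  1  3  2  2  2  2  1
Best peak at i=5 (value 22): inc=4, dec=4, length 4+4−1 = 7.

7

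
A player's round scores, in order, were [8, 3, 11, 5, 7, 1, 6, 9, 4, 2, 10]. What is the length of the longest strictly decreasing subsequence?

5

Negate each value so 'decreasing' becomes 'increasing', then run patience tails on the negated sequence:
-8 → extends → [-8]
-3 → extends → [-8, -3]
-11 → replaces -8 → [-11, -3]
-5 → replaces -3 → [-11, -5]
-7 → replaces -5 → [-11, -7]
-1 → extends → [-11, -7, -1]
-6 → replaces -1 → [-11, -7, -6]
-9 → replaces -7 → [-11, -9, -6]
-4 → extends → [-11, -9, -6, -4]
-2 → extends → [-11, -9, -6, -4, -2]
-10 → replaces -9 → [-11, -10, -6, -4, -2]
Five tails, so the longest strictly decreasing subsequence of the original has length 5.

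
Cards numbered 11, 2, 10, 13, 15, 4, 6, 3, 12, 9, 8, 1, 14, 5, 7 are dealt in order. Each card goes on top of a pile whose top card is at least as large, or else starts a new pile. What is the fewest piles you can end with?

5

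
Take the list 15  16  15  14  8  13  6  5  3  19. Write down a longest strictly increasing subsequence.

15, 16, 19

Patience tails give the LIS length; then backtrack through the dp parents:
15 → extends → [15]
16 → extends → [15, 16]
15 → already a tail → [15, 16]
14 → replaces 15 → [14, 16]
8 → replaces 14 → [8, 16]
13 → replaces 16 → [8, 13]
6 → replaces 8 → [6, 13]
5 → replaces 6 → [5, 13]
3 → replaces 5 → [3, 13]
19 → extends → [3, 13, 19]
Length 3; one witness is 15, 16, 19.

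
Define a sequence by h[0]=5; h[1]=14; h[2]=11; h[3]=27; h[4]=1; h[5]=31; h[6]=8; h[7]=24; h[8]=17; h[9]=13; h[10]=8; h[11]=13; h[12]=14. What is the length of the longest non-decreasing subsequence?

Track the smallest tail for each achievable length (allowing ties):
5 → extends → [5]
14 → extends → [5, 14]
11 → replaces 14 → [5, 11]
27 → extends → [5, 11, 27]
1 → replaces 5 → [1, 11, 27]
31 → extends → [1, 11, 27, 31]
8 → replaces 11 → [1, 8, 27, 31]
24 → replaces 27 → [1, 8, 24, 31]
17 → replaces 24 → [1, 8, 17, 31]
13 → replaces 17 → [1, 8, 13, 31]
8 → replaces 13 → [1, 8, 8, 31]
13 → replaces 31 → [1, 8, 8, 13]
14 → extends → [1, 8, 8, 13, 14]
Five tails, so the longest non-decreasing subsequence has length 5 (e.g. 5, 11, 13, 13, 14).

5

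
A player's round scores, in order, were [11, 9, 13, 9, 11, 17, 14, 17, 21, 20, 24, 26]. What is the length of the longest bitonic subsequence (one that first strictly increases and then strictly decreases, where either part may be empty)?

inc[i] = longest strictly increasing subsequence ending at i; dec[i] = longest strictly decreasing subsequence starting at i:
i:      1  2  3  4  5  6  7  8  9 10 11 12
a[i]:  11  9 13  9 11 17 14 17 21 20 24 26
inc:    1  1  2  1  2  3  3  4  5  5  6  7
dec:    2  1  2  1  1  2  1  1  2  1  1  1
Best peak at i=12 (value 26): inc=7, dec=1, length 7+1−1 = 7.

7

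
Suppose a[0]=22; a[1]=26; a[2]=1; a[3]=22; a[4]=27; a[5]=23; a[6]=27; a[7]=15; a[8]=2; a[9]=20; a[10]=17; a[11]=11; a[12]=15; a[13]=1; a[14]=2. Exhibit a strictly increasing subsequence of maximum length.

Patience tails give the LIS length; then backtrack through the dp parents:
22 → extends → [22]
26 → extends → [22, 26]
1 → replaces 22 → [1, 26]
22 → replaces 26 → [1, 22]
27 → extends → [1, 22, 27]
23 → replaces 27 → [1, 22, 23]
27 → extends → [1, 22, 23, 27]
15 → replaces 22 → [1, 15, 23, 27]
2 → replaces 15 → [1, 2, 23, 27]
20 → replaces 23 → [1, 2, 20, 27]
17 → replaces 20 → [1, 2, 17, 27]
11 → replaces 17 → [1, 2, 11, 27]
15 → replaces 27 → [1, 2, 11, 15]
1 → already a tail → [1, 2, 11, 15]
2 → already a tail → [1, 2, 11, 15]
Length 4; one witness is 1, 22, 23, 27.

1, 22, 23, 27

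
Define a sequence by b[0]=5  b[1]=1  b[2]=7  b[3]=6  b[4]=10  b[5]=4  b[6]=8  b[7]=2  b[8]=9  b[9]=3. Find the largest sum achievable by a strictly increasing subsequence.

Let S[i] be the best sum of a strictly increasing subsequence ending at i:
i:      0  1  2  3  4  5  6  7  8  9
b[i]:   5  1  7  6 10  4  8  2  9  3
S:      5  1 12 11 22  5 20  3 29  6
Maximum is 29 (e.g. 5 + 7 + 8 + 9).

29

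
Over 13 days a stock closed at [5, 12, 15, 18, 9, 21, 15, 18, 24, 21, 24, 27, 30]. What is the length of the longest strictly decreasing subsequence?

Negate each value so 'decreasing' becomes 'increasing', then run patience tails on the negated sequence:
-5 → extends → [-5]
-12 → replaces -5 → [-12]
-15 → replaces -12 → [-15]
-18 → replaces -15 → [-18]
-9 → extends → [-18, -9]
-21 → replaces -18 → [-21, -9]
-15 → replaces -9 → [-21, -15]
-18 → replaces -15 → [-21, -18]
-24 → replaces -21 → [-24, -18]
-21 → replaces -18 → [-24, -21]
-24 → already a tail → [-24, -21]
-27 → replaces -24 → [-27, -21]
-30 → replaces -27 → [-30, -21]
Two tails, so the longest strictly decreasing subsequence of the original has length 2.

2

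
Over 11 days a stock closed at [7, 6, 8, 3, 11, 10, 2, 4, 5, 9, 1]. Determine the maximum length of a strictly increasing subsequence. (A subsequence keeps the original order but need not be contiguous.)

4

Let dp[i] be the length of the longest such subsequence ending at index i:
i:      1  2  3  4  5  6  7  8  9 10 11
a[i]:   7  6  8  3 11 10  2  4  5  9  1
dp:     1  1  2  1  3  3  1  2  3  4  1
Maximum dp value is 4.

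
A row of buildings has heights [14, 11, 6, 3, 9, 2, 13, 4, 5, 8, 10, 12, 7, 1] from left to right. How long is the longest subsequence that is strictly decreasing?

6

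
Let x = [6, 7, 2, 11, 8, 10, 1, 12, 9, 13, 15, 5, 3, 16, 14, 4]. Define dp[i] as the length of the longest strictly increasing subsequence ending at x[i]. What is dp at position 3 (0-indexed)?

dp[i] = 1 + max{dp[j] : j<i, x[j]<x[i]} (or 1 if no such j):
i:      0  1  2  3  4  5  6  7  8  9 10 11 12 13 14 15
x[i]:   6  7  2 11  8 10  1 12  9 13 15  5  3 16 14  4
dp:     1  2  1  3  3  4  1  5  4  6  7  2  2  8  7  3
At index 3 the value is 3.

3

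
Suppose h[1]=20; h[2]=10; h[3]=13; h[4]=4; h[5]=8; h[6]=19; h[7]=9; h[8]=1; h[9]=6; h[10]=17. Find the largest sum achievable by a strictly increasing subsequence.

Let S[i] be the best sum of a strictly increasing subsequence ending at i:
i:      1  2  3  4  5  6  7  8  9 10
h[i]:  20 10 13  4  8 19  9  1  6 17
S:     20 10 23  4 12 42 21  1 10 40
Maximum is 42 (e.g. 10 + 13 + 19).

42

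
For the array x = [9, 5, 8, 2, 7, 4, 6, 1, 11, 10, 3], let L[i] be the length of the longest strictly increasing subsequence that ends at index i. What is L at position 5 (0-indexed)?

2

dp[i] = 1 + max{dp[j] : j<i, x[j]<x[i]} (or 1 if no such j):
i:      0  1  2  3  4  5  6  7  8  9 10
x[i]:   9  5  8  2  7  4  6  1 11 10  3
dp:     1  1  2  1  2  2  3  1  4  4  2
At index 5 the value is 2.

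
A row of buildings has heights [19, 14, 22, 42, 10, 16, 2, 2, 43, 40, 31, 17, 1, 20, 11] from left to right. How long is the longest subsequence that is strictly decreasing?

5

Negate each value so 'decreasing' becomes 'increasing', then run patience tails on the negated sequence:
-19 → extends → [-19]
-14 → extends → [-19, -14]
-22 → replaces -19 → [-22, -14]
-42 → replaces -22 → [-42, -14]
-10 → extends → [-42, -14, -10]
-16 → replaces -14 → [-42, -16, -10]
-2 → extends → [-42, -16, -10, -2]
-2 → already a tail → [-42, -16, -10, -2]
-43 → replaces -42 → [-43, -16, -10, -2]
-40 → replaces -16 → [-43, -40, -10, -2]
-31 → replaces -10 → [-43, -40, -31, -2]
-17 → replaces -2 → [-43, -40, -31, -17]
-1 → extends → [-43, -40, -31, -17, -1]
-20 → replaces -17 → [-43, -40, -31, -20, -1]
-11 → replaces -1 → [-43, -40, -31, -20, -11]
Five tails, so the longest strictly decreasing subsequence of the original has length 5.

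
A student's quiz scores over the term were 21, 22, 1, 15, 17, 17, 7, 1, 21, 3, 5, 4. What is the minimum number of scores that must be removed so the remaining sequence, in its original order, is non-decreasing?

Fewest deletions = n − (longest non-decreasing subsequence).
Patience tails:
21 → extends → [21]
22 → extends → [21, 22]
1 → replaces 21 → [1, 22]
15 → replaces 22 → [1, 15]
17 → extends → [1, 15, 17]
17 → extends → [1, 15, 17, 17]
7 → replaces 15 → [1, 7, 17, 17]
1 → replaces 7 → [1, 1, 17, 17]
21 → extends → [1, 1, 17, 17, 21]
3 → replaces 17 → [1, 1, 3, 17, 21]
5 → replaces 17 → [1, 1, 3, 5, 21]
4 → replaces 5 → [1, 1, 3, 4, 21]
Longest non-decreasing subsequence has length 5, so deletions = 12 − 5 = 7.

7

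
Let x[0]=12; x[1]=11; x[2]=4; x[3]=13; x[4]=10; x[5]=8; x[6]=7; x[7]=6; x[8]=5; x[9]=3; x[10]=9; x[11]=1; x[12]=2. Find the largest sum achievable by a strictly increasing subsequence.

25

Let S[i] be the best sum of a strictly increasing subsequence ending at i:
i:      0  1  2  3  4  5  6  7  8  9 10 11 12
x[i]:  12 11  4 13 10  8  7  6  5  3  9  1  2
S:     12 11  4 25 14 12 11 10  9  3 21  1  3
Maximum is 25 (e.g. 12 + 13).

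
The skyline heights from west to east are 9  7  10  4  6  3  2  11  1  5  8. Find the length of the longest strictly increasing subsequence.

3

Track the smallest tail for each achievable length (strict):
9 → extends → [9]
7 → replaces 9 → [7]
10 → extends → [7, 10]
4 → replaces 7 → [4, 10]
6 → replaces 10 → [4, 6]
3 → replaces 4 → [3, 6]
2 → replaces 3 → [2, 6]
11 → extends → [2, 6, 11]
1 → replaces 2 → [1, 6, 11]
5 → replaces 6 → [1, 5, 11]
8 → replaces 11 → [1, 5, 8]
Three tails, so the longest strictly increasing subsequence has length 3 (e.g. 9, 10, 11).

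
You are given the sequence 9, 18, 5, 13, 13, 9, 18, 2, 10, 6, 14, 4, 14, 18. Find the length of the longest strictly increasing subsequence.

5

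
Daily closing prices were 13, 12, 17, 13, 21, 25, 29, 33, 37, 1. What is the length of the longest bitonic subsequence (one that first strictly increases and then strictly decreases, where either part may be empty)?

8

inc[i] = longest strictly increasing subsequence ending at i; dec[i] = longest strictly decreasing subsequence starting at i:
i:      1  2  3  4  5  6  7  8  9 10
a[i]:  13 12 17 13 21 25 29 33 37  1
inc:    1  1  2  2  3  4  5  6  7  1
dec:    3  2  3  2  2  2  2  2  2  1
Best peak at i=9 (value 37): inc=7, dec=2, length 7+2−1 = 8.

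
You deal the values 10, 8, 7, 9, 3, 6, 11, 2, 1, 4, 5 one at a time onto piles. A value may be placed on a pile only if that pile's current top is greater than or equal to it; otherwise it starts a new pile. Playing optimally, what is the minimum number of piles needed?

3

Place each on the leftmost legal pile:
10 → new pile 1 (tops now [10])
8 → pile 1 (tops now [8])
7 → pile 1 (tops now [7])
9 → new pile 2 (tops now [7, 9])
3 → pile 1 (tops now [3, 9])
6 → pile 2 (tops now [3, 6])
11 → new pile 3 (tops now [3, 6, 11])
2 → pile 1 (tops now [2, 6, 11])
1 → pile 1 (tops now [1, 6, 11])
4 → pile 2 (tops now [1, 4, 11])
5 → pile 3 (tops now [1, 4, 5])
Three piles.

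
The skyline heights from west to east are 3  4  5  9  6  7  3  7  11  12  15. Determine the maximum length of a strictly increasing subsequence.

8

Let dp[i] be the length of the longest such subsequence ending at index i:
i:      1  2  3  4  5  6  7  8  9 10 11
a[i]:   3  4  5  9  6  7  3  7 11 12 15
dp:     1  2  3  4  4  5  1  5  6  7  8
Maximum dp value is 8.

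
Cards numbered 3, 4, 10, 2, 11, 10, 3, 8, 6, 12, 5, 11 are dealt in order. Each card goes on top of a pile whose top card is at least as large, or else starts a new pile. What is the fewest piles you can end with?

The minimum number of non-increasing subsequences covering a sequence equals the length of its longest strictly increasing subsequence.
LIS length is 5 (e.g. 3, 4, 10, 11, 12), so 5 piles are needed.

5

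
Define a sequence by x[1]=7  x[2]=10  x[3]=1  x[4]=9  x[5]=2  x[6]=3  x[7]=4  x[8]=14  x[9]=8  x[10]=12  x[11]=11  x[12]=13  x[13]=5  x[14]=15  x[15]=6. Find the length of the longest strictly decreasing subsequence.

Negate each value so 'decreasing' becomes 'increasing', then run patience tails on the negated sequence:
-7 → extends → [-7]
-10 → replaces -7 → [-10]
-1 → extends → [-10, -1]
-9 → replaces -1 → [-10, -9]
-2 → extends → [-10, -9, -2]
-3 → replaces -2 → [-10, -9, -3]
-4 → replaces -3 → [-10, -9, -4]
-14 → replaces -10 → [-14, -9, -4]
-8 → replaces -4 → [-14, -9, -8]
-12 → replaces -9 → [-14, -12, -8]
-11 → replaces -8 → [-14, -12, -11]
-13 → replaces -12 → [-14, -13, -11]
-5 → extends → [-14, -13, -11, -5]
-15 → replaces -14 → [-15, -13, -11, -5]
-6 → replaces -5 → [-15, -13, -11, -6]
Four tails, so the longest strictly decreasing subsequence of the original has length 4.

4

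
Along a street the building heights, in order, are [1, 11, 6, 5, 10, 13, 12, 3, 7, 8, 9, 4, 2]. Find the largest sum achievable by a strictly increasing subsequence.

31

Let S[i] be the best sum of a strictly increasing subsequence ending at i:
i:      1  2  3  4  5  6  7  8  9 10 11 12 13
a[i]:   1 11  6  5 10 13 12  3  7  8  9  4  2
S:      1 12  7  6 17 30 29  4 14 22 31  8  3
Maximum is 31 (e.g. 1 + 6 + 7 + 8 + 9).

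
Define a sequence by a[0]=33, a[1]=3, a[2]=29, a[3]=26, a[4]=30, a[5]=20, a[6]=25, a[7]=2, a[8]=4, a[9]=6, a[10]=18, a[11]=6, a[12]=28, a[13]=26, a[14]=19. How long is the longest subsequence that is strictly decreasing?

6

Let dp[i] be the longest strictly decreasing subsequence ending at i:
i:      0  1  2  3  4  5  6  7  8  9 10 11 12 13 14
a[i]:  33  3 29 26 30 20 25  2  4  6 18  6 28 26 19
dp:     1  2  2  3  2  4  4  5  5  5  5  6  3  4  5
Maximum is 6.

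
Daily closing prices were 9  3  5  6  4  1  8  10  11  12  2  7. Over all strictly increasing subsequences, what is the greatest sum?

Let S[i] be the best sum of a strictly increasing subsequence ending at i:
i:      1  2  3  4  5  6  7  8  9 10 11 12
a[i]:   9  3  5  6  4  1  8 10 11 12  2  7
S:      9  3  8 14  7  1 22 32 43 55  3 21
Maximum is 55 (e.g. 3 + 5 + 6 + 8 + 10 + 11 + 12).

55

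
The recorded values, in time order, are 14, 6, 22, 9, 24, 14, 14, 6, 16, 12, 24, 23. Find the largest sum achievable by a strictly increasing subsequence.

69

Let S[i] be the best sum of a strictly increasing subsequence ending at i:
i:      1  2  3  4  5  6  7  8  9 10 11 12
a[i]:  14  6 22  9 24 14 14  6 16 12 24 23
S:     14  6 36 15 60 29 29  6 45 27 69 68
Maximum is 69 (e.g. 6 + 9 + 14 + 16 + 24).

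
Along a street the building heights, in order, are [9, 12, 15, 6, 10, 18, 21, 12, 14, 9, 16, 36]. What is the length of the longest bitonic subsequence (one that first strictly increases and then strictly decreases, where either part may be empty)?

7

inc[i] = longest strictly increasing subsequence ending at i; dec[i] = longest strictly decreasing subsequence starting at i:
i:      1  2  3  4  5  6  7  8  9 10 11 12
a[i]:   9 12 15  6 10 18 21 12 14  9 16 36
inc:    1  2  3  1  2  4  5  3  4  2  5  6
dec:    2  3  3  1  2  3  3  2  2  1  1  1
Best peak at i=7 (value 21): inc=5, dec=3, length 5+3−1 = 7.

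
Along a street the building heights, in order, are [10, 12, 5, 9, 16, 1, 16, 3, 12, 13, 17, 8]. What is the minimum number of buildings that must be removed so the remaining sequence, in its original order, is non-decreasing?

7

Fewest deletions = n − (longest non-decreasing subsequence).
Patience tails:
10 → extends → [10]
12 → extends → [10, 12]
5 → replaces 10 → [5, 12]
9 → replaces 12 → [5, 9]
16 → extends → [5, 9, 16]
1 → replaces 5 → [1, 9, 16]
16 → extends → [1, 9, 16, 16]
3 → replaces 9 → [1, 3, 16, 16]
12 → replaces 16 → [1, 3, 12, 16]
13 → replaces 16 → [1, 3, 12, 13]
17 → extends → [1, 3, 12, 13, 17]
8 → replaces 12 → [1, 3, 8, 13, 17]
Longest non-decreasing subsequence has length 5, so deletions = 12 − 5 = 7.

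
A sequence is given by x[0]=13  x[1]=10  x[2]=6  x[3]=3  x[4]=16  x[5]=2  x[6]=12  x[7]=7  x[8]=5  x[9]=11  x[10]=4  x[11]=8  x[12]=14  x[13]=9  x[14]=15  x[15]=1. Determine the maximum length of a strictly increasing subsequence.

Track the smallest tail for each achievable length (strict):
13 → extends → [13]
10 → replaces 13 → [10]
6 → replaces 10 → [6]
3 → replaces 6 → [3]
16 → extends → [3, 16]
2 → replaces 3 → [2, 16]
12 → replaces 16 → [2, 12]
7 → replaces 12 → [2, 7]
5 → replaces 7 → [2, 5]
11 → extends → [2, 5, 11]
4 → replaces 5 → [2, 4, 11]
8 → replaces 11 → [2, 4, 8]
14 → extends → [2, 4, 8, 14]
9 → replaces 14 → [2, 4, 8, 9]
15 → extends → [2, 4, 8, 9, 15]
1 → replaces 2 → [1, 4, 8, 9, 15]
Five tails, so the longest strictly increasing subsequence has length 5 (e.g. 6, 7, 11, 14, 15).

5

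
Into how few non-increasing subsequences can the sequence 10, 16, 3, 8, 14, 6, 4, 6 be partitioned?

The minimum number of non-increasing subsequences covering a sequence equals the length of its longest strictly increasing subsequence.
LIS length is 3 (e.g. 3, 8, 14), so 3 piles are needed.

3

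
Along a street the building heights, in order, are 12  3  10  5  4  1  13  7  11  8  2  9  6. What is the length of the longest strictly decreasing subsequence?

Let dp[i] be the longest strictly decreasing subsequence ending at i:
i:      1  2  3  4  5  6  7  8  9 10 11 12 13
a[i]:  12  3 10  5  4  1 13  7 11  8  2  9  6
dp:     1  2  2  3  4  5  1  3  2  3  5  3  4
Maximum is 5.

5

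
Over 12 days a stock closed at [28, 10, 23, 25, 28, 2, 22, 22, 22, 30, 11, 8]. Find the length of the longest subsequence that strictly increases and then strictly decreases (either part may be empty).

7

inc[i] = longest strictly increasing subsequence ending at i; dec[i] = longest strictly decreasing subsequence starting at i:
i:      1  2  3  4  5  6  7  8  9 10 11 12
a[i]:  28 10 23 25 28  2 22 22 22 30 11  8
inc:    1  1  2  3  4  1  2  2  2  5  2  2
dec:    5  2  4  4  4  1  3  3  3  3  2  1
Best peak at i=5 (value 28): inc=4, dec=4, length 4+4−1 = 7.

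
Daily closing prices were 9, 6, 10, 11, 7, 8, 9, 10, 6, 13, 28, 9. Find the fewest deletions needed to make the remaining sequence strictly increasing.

5

Fewest deletions = n − (longest strictly increasing subsequence).
i:      1  2  3  4  5  6  7  8  9 10 11 12
a[i]:   9  6 10 11  7  8  9 10  6 13 28  9
dp:     1  1  2  3  2  3  4  5  1  6  7  4
max dp = 7, so deletions = 12 − 7 = 5.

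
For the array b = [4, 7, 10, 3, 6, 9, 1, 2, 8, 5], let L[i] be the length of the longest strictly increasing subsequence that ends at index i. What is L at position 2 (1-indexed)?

2

dp[i] = 1 + max{dp[j] : j<i, b[j]<b[i]} (or 1 if no such j):
i:      1  2  3  4  5  6  7  8  9 10
b[i]:   4  7 10  3  6  9  1  2  8  5
dp:     1  2  3  1  2  3  1  2  3  3
At index 2 the value is 2.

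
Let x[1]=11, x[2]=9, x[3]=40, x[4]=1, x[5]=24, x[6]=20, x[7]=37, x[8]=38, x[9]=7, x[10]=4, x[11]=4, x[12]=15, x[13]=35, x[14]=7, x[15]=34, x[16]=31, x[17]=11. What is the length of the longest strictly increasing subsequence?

Let dp[i] be the length of the longest such subsequence ending at index i:
i:      1  2  3  4  5  6  7  8  9 10 11 12 13 14 15 16 17
x[i]:  11  9 40  1 24 20 37 38  7  4  4 15 35  7 34 31 11
dp:     1  1  2  1  2  2  3  4  2  2  2  3  4  3  4  4  4
Maximum dp value is 4.

4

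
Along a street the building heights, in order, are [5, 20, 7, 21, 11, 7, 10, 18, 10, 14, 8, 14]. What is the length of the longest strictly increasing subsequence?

4

Let dp[i] be the length of the longest such subsequence ending at index i:
i:      1  2  3  4  5  6  7  8  9 10 11 12
a[i]:   5 20  7 21 11  7 10 18 10 14  8 14
dp:     1  2  2  3  3  2  3  4  3  4  3  4
Maximum dp value is 4.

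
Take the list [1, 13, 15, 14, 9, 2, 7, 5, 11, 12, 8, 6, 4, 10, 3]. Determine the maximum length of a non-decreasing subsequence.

5

Track the smallest tail for each achievable length (allowing ties):
1 → extends → [1]
13 → extends → [1, 13]
15 → extends → [1, 13, 15]
14 → replaces 15 → [1, 13, 14]
9 → replaces 13 → [1, 9, 14]
2 → replaces 9 → [1, 2, 14]
7 → replaces 14 → [1, 2, 7]
5 → replaces 7 → [1, 2, 5]
11 → extends → [1, 2, 5, 11]
12 → extends → [1, 2, 5, 11, 12]
8 → replaces 11 → [1, 2, 5, 8, 12]
6 → replaces 8 → [1, 2, 5, 6, 12]
4 → replaces 5 → [1, 2, 4, 6, 12]
10 → replaces 12 → [1, 2, 4, 6, 10]
3 → replaces 4 → [1, 2, 3, 6, 10]
Five tails, so the longest non-decreasing subsequence has length 5 (e.g. 1, 2, 7, 11, 12).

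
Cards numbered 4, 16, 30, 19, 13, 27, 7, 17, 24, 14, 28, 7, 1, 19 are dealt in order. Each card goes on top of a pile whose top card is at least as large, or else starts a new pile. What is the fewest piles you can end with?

5

Place each on the leftmost legal pile:
4 → new pile 1 (tops now [4])
16 → new pile 2 (tops now [4, 16])
30 → new pile 3 (tops now [4, 16, 30])
19 → pile 3 (tops now [4, 16, 19])
13 → pile 2 (tops now [4, 13, 19])
27 → new pile 4 (tops now [4, 13, 19, 27])
7 → pile 2 (tops now [4, 7, 19, 27])
17 → pile 3 (tops now [4, 7, 17, 27])
24 → pile 4 (tops now [4, 7, 17, 24])
14 → pile 3 (tops now [4, 7, 14, 24])
28 → new pile 5 (tops now [4, 7, 14, 24, 28])
7 → pile 2 (tops now [4, 7, 14, 24, 28])
1 → pile 1 (tops now [1, 7, 14, 24, 28])
19 → pile 4 (tops now [1, 7, 14, 19, 28])
Five piles.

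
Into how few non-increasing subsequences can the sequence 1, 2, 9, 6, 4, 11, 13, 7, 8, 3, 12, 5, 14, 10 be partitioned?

7

Place each on the leftmost legal pile:
1 → new pile 1 (tops now [1])
2 → new pile 2 (tops now [1, 2])
9 → new pile 3 (tops now [1, 2, 9])
6 → pile 3 (tops now [1, 2, 6])
4 → pile 3 (tops now [1, 2, 4])
11 → new pile 4 (tops now [1, 2, 4, 11])
13 → new pile 5 (tops now [1, 2, 4, 11, 13])
7 → pile 4 (tops now [1, 2, 4, 7, 13])
8 → pile 5 (tops now [1, 2, 4, 7, 8])
3 → pile 3 (tops now [1, 2, 3, 7, 8])
12 → new pile 6 (tops now [1, 2, 3, 7, 8, 12])
5 → pile 4 (tops now [1, 2, 3, 5, 8, 12])
14 → new pile 7 (tops now [1, 2, 3, 5, 8, 12, 14])
10 → pile 6 (tops now [1, 2, 3, 5, 8, 10, 14])
Seven piles.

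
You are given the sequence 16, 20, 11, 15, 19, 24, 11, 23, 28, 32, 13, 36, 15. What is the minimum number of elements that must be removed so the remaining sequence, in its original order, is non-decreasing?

Fewest deletions = n − (longest non-decreasing subsequence).
i:      1  2  3  4  5  6  7  8  9 10 11 12 13
a[i]:  16 20 11 15 19 24 11 23 28 32 13 36 15
dp:     1  2  1  2  3  4  2  4  5  6  3  7  4
max dp = 7, so deletions = 13 − 7 = 6.

6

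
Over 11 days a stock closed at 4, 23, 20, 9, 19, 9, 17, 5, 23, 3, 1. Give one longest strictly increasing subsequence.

4, 9, 19, 23

Patience tails give the LIS length; then backtrack through the dp parents:
4 → extends → [4]
23 → extends → [4, 23]
20 → replaces 23 → [4, 20]
9 → replaces 20 → [4, 9]
19 → extends → [4, 9, 19]
9 → already a tail → [4, 9, 19]
17 → replaces 19 → [4, 9, 17]
5 → replaces 9 → [4, 5, 17]
23 → extends → [4, 5, 17, 23]
3 → replaces 4 → [3, 5, 17, 23]
1 → replaces 3 → [1, 5, 17, 23]
Length 4; one witness is 4, 9, 19, 23.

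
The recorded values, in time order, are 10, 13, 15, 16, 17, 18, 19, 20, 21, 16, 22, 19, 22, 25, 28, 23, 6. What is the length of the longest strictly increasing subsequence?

12

Let dp[i] be the length of the longest such subsequence ending at index i:
i:      1  2  3  4  5  6  7  8  9 10 11 12 13 14 15 16 17
a[i]:  10 13 15 16 17 18 19 20 21 16 22 19 22 25 28 23  6
dp:     1  2  3  4  5  6  7  8  9  4 10  7 10 11 12 11  1
Maximum dp value is 12.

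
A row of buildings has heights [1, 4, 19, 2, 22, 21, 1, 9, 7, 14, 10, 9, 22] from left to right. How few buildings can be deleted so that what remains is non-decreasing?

Fewest deletions = n − (longest non-decreasing subsequence).
Patience tails:
1 → extends → [1]
4 → extends → [1, 4]
19 → extends → [1, 4, 19]
2 → replaces 4 → [1, 2, 19]
22 → extends → [1, 2, 19, 22]
21 → replaces 22 → [1, 2, 19, 21]
1 → replaces 2 → [1, 1, 19, 21]
9 → replaces 19 → [1, 1, 9, 21]
7 → replaces 9 → [1, 1, 7, 21]
14 → replaces 21 → [1, 1, 7, 14]
10 → replaces 14 → [1, 1, 7, 10]
9 → replaces 10 → [1, 1, 7, 9]
22 → extends → [1, 1, 7, 9, 22]
Longest non-decreasing subsequence has length 5, so deletions = 13 − 5 = 8.

8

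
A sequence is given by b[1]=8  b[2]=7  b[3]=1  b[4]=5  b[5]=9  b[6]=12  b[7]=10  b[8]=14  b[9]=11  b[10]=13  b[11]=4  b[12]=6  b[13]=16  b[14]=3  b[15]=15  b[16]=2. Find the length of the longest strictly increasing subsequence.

Track the smallest tail for each achievable length (strict):
8 → extends → [8]
7 → replaces 8 → [7]
1 → replaces 7 → [1]
5 → extends → [1, 5]
9 → extends → [1, 5, 9]
12 → extends → [1, 5, 9, 12]
10 → replaces 12 → [1, 5, 9, 10]
14 → extends → [1, 5, 9, 10, 14]
11 → replaces 14 → [1, 5, 9, 10, 11]
13 → extends → [1, 5, 9, 10, 11, 13]
4 → replaces 5 → [1, 4, 9, 10, 11, 13]
6 → replaces 9 → [1, 4, 6, 10, 11, 13]
16 → extends → [1, 4, 6, 10, 11, 13, 16]
3 → replaces 4 → [1, 3, 6, 10, 11, 13, 16]
15 → replaces 16 → [1, 3, 6, 10, 11, 13, 15]
2 → replaces 3 → [1, 2, 6, 10, 11, 13, 15]
Seven tails, so the longest strictly increasing subsequence has length 7 (e.g. 1, 5, 9, 10, 11, 13, 16).

7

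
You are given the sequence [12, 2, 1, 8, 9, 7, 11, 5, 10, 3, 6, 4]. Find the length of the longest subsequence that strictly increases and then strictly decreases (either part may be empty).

7

inc[i] = longest strictly increasing subsequence ending at i; dec[i] = longest strictly decreasing subsequence starting at i:
i:      1  2  3  4  5  6  7  8  9 10 11 12
a[i]:  12  2  1  8  9  7 11  5 10  3  6  4
inc:    1  1  1  2  3  2  4  2  4  2  3  3
dec:    5  2  1  4  4  3  4  2  3  1  2  1
Best peak at i=7 (value 11): inc=4, dec=4, length 4+4−1 = 7.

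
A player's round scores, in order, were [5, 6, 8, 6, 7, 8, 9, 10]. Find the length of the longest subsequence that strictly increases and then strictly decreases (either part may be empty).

inc[i] = longest strictly increasing subsequence ending at i; dec[i] = longest strictly decreasing subsequence starting at i:
i:      1  2  3  4  5  6  7  8
a[i]:   5  6  8  6  7  8  9 10
inc:    1  2  3  2  3  4  5  6
dec:    1  1  2  1  1  1  1  1
Best peak at i=8 (value 10): inc=6, dec=1, length 6+1−1 = 6.

6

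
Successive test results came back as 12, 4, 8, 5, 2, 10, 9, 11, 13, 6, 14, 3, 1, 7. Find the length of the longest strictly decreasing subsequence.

Negate each value so 'decreasing' becomes 'increasing', then run patience tails on the negated sequence:
-12 → extends → [-12]
-4 → extends → [-12, -4]
-8 → replaces -4 → [-12, -8]
-5 → extends → [-12, -8, -5]
-2 → extends → [-12, -8, -5, -2]
-10 → replaces -8 → [-12, -10, -5, -2]
-9 → replaces -5 → [-12, -10, -9, -2]
-11 → replaces -10 → [-12, -11, -9, -2]
-13 → replaces -12 → [-13, -11, -9, -2]
-6 → replaces -2 → [-13, -11, -9, -6]
-14 → replaces -13 → [-14, -11, -9, -6]
-3 → extends → [-14, -11, -9, -6, -3]
-1 → extends → [-14, -11, -9, -6, -3, -1]
-7 → replaces -6 → [-14, -11, -9, -7, -3, -1]
Six tails, so the longest strictly decreasing subsequence of the original has length 6.

6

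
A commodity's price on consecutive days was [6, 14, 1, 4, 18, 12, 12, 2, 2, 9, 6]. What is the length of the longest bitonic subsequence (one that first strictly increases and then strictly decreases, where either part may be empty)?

inc[i] = longest strictly increasing subsequence ending at i; dec[i] = longest strictly decreasing subsequence starting at i:
i:      1  2  3  4  5  6  7  8  9 10 11
a[i]:   6 14  1  4 18 12 12  2  2  9  6
inc:    1  2  1  2  3  3  3  2  2  3  3
dec:    3  4  1  2  4  3  3  1  1  2  1
Best peak at i=5 (value 18): inc=3, dec=4, length 3+4−1 = 6.

6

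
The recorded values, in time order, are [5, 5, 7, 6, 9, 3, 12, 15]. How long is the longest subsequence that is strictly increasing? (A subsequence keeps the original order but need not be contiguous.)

5

Track the smallest tail for each achievable length (strict):
5 → extends → [5]
5 → already a tail → [5]
7 → extends → [5, 7]
6 → replaces 7 → [5, 6]
9 → extends → [5, 6, 9]
3 → replaces 5 → [3, 6, 9]
12 → extends → [3, 6, 9, 12]
15 → extends → [3, 6, 9, 12, 15]
Five tails, so the longest strictly increasing subsequence has length 5 (e.g. 5, 7, 9, 12, 15).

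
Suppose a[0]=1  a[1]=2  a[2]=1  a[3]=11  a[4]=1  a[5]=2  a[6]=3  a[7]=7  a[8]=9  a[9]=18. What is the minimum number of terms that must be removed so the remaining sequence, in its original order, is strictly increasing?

Fewest deletions = n − (longest strictly increasing subsequence).
i:      0  1  2  3  4  5  6  7  8  9
a[i]:   1  2  1 11  1  2  3  7  9 18
dp:     1  2  1  3  1  2  3  4  5  6
max dp = 6, so deletions = 10 − 6 = 4.

4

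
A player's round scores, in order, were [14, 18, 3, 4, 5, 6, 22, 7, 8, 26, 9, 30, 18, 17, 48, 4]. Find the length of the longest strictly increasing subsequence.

9

Track the smallest tail for each achievable length (strict):
14 → extends → [14]
18 → extends → [14, 18]
3 → replaces 14 → [3, 18]
4 → replaces 18 → [3, 4]
5 → extends → [3, 4, 5]
6 → extends → [3, 4, 5, 6]
22 → extends → [3, 4, 5, 6, 22]
7 → replaces 22 → [3, 4, 5, 6, 7]
8 → extends → [3, 4, 5, 6, 7, 8]
26 → extends → [3, 4, 5, 6, 7, 8, 26]
9 → replaces 26 → [3, 4, 5, 6, 7, 8, 9]
30 → extends → [3, 4, 5, 6, 7, 8, 9, 30]
18 → replaces 30 → [3, 4, 5, 6, 7, 8, 9, 18]
17 → replaces 18 → [3, 4, 5, 6, 7, 8, 9, 17]
48 → extends → [3, 4, 5, 6, 7, 8, 9, 17, 48]
4 → already a tail → [3, 4, 5, 6, 7, 8, 9, 17, 48]
Nine tails, so the longest strictly increasing subsequence has length 9 (e.g. 3, 4, 5, 6, 7, 8, 26, 30, 48).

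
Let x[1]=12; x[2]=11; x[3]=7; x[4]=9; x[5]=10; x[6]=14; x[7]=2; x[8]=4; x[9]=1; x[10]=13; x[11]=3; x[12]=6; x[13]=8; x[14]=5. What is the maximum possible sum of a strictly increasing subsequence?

40

Let S[i] be the best sum of a strictly increasing subsequence ending at i:
i:      1  2  3  4  5  6  7  8  9 10 11 12 13 14
x[i]:  12 11  7  9 10 14  2  4  1 13  3  6  8  5
S:     12 11  7 16 26 40  2  6  1 39  5 12 20 11
Maximum is 40 (e.g. 7 + 9 + 10 + 14).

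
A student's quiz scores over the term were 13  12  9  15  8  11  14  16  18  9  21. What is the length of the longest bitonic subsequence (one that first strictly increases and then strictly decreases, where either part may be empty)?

6

inc[i] = longest strictly increasing subsequence ending at i; dec[i] = longest strictly decreasing subsequence starting at i:
i:      1  2  3  4  5  6  7  8  9 10 11
a[i]:  13 12  9 15  8 11 14 16 18  9 21
inc:    1  1  1  2  1  2  3  4  5  2  6
dec:    4  3  2  3  1  2  2  2  2  1  1
Best peak at i=9 (value 18): inc=5, dec=2, length 5+2−1 = 6.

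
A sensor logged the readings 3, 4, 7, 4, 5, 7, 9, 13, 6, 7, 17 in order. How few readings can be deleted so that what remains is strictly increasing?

Fewest deletions = n − (longest strictly increasing subsequence).
Patience tails:
3 → extends → [3]
4 → extends → [3, 4]
7 → extends → [3, 4, 7]
4 → already a tail → [3, 4, 7]
5 → replaces 7 → [3, 4, 5]
7 → extends → [3, 4, 5, 7]
9 → extends → [3, 4, 5, 7, 9]
13 → extends → [3, 4, 5, 7, 9, 13]
6 → replaces 7 → [3, 4, 5, 6, 9, 13]
7 → replaces 9 → [3, 4, 5, 6, 7, 13]
17 → extends → [3, 4, 5, 6, 7, 13, 17]
Longest strictly increasing subsequence has length 7, so deletions = 11 − 7 = 4.

4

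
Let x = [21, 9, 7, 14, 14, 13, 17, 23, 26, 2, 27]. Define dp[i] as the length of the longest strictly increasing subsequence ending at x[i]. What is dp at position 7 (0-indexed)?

4

dp[i] = 1 + max{dp[j] : j<i, x[j]<x[i]} (or 1 if no such j):
i:      0  1  2  3  4  5  6  7  8  9 10
x[i]:  21  9  7 14 14 13 17 23 26  2 27
dp:     1  1  1  2  2  2  3  4  5  1  6
At index 7 the value is 4.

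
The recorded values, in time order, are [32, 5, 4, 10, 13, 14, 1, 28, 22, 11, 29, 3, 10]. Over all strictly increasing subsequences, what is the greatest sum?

99

Let S[i] be the best sum of a strictly increasing subsequence ending at i:
i:      1  2  3  4  5  6  7  8  9 10 11 12 13
a[i]:  32  5  4 10 13 14  1 28 22 11 29  3 10
S:     32  5  4 15 28 42  1 70 64 26 99  4 15
Maximum is 99 (e.g. 5 + 10 + 13 + 14 + 28 + 29).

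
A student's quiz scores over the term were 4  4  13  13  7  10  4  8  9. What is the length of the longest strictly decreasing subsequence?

3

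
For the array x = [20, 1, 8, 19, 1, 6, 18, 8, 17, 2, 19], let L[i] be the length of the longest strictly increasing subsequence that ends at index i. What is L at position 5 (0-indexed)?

2

dp[i] = 1 + max{dp[j] : j<i, x[j]<x[i]} (or 1 if no such j):
i:      0  1  2  3  4  5  6  7  8  9 10
x[i]:  20  1  8 19  1  6 18  8 17  2 19
dp:     1  1  2  3  1  2  3  3  4  2  5
At index 5 the value is 2.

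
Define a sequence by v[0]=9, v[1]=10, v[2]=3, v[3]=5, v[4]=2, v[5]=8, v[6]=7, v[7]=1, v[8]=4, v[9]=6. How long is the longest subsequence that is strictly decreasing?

Let dp[i] be the longest strictly decreasing subsequence ending at i:
i:      0  1  2  3  4  5  6  7  8  9
v[i]:   9 10  3  5  2  8  7  1  4  6
dp:     1  1  2  2  3  2  3  4  4  4
Maximum is 4.

4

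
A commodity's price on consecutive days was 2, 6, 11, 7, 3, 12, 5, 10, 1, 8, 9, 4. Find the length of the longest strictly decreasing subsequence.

4

Negate each value so 'decreasing' becomes 'increasing', then run patience tails on the negated sequence:
-2 → extends → [-2]
-6 → replaces -2 → [-6]
-11 → replaces -6 → [-11]
-7 → extends → [-11, -7]
-3 → extends → [-11, -7, -3]
-12 → replaces -11 → [-12, -7, -3]
-5 → replaces -3 → [-12, -7, -5]
-10 → replaces -7 → [-12, -10, -5]
-1 → extends → [-12, -10, -5, -1]
-8 → replaces -5 → [-12, -10, -8, -1]
-9 → replaces -8 → [-12, -10, -9, -1]
-4 → replaces -1 → [-12, -10, -9, -4]
Four tails, so the longest strictly decreasing subsequence of the original has length 4.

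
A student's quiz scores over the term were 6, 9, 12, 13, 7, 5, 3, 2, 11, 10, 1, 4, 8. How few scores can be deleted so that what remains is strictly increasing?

Fewest deletions = n − (longest strictly increasing subsequence).
i:      1  2  3  4  5  6  7  8  9 10 11 12 13
a[i]:   6  9 12 13  7  5  3  2 11 10  1  4  8
dp:     1  2  3  4  2  1  1  1  3  3  1  2  3
max dp = 4, so deletions = 13 − 4 = 9.

9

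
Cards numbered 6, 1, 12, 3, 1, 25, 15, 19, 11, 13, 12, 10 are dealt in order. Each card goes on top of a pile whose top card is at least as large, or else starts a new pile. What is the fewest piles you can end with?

Place each on the leftmost legal pile:
6 → new pile 1 (tops now [6])
1 → pile 1 (tops now [1])
12 → new pile 2 (tops now [1, 12])
3 → pile 2 (tops now [1, 3])
1 → pile 1 (tops now [1, 3])
25 → new pile 3 (tops now [1, 3, 25])
15 → pile 3 (tops now [1, 3, 15])
19 → new pile 4 (tops now [1, 3, 15, 19])
11 → pile 3 (tops now [1, 3, 11, 19])
13 → pile 4 (tops now [1, 3, 11, 13])
12 → pile 4 (tops now [1, 3, 11, 12])
10 → pile 3 (tops now [1, 3, 10, 12])
Four piles.

4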